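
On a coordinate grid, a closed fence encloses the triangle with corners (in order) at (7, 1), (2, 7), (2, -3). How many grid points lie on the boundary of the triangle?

The number of boundary lattice points is Σ gcd(|Δx|,|Δy|) = gcd(5,6) + gcd(0,10) + gcd(5,4) = 1+10+1 = 12.

12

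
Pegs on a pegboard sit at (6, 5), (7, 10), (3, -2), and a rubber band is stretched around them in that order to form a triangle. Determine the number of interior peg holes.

Using the shoelace formula, 2A = |(6·10 − 7·5) + (7·(-2) − 3·10) + (3·5 − 6·(-2))| = 8, so the area is 4.
The number of boundary lattice points is Σ gcd(|Δx|,|Δy|) = gcd(1,5) + gcd(4,12) + gcd(3,7) = 1+4+1 = 6.
Pick's theorem gives I = A − B/2 + 1 = 4 − 6/2 + 1 = 2.

2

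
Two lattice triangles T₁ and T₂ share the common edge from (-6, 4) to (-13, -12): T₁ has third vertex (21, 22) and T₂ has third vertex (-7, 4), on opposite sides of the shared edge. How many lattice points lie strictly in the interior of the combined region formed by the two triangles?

The union is the simple quadrilateral with vertices (-6, 4), (21, 22), (-13, -12), (-7, 4) in order.
By the shoelace formula, twice the signed area is |((-6)·22 − 21·4) + (21·(-12) − (-13)·22) + ((-13)·4 − (-7)·(-12)) + ((-7)·4 − (-6)·4)| = 322, so the area is 161.
Along each edge there are gcd(|Δx|,|Δy|)+1 lattice points, so counting each shared vertex once the boundary has gcd(27,18) + gcd(34,34) + gcd(6,16) + gcd(1,0) = 9+34+2+1 = 46.
By Pick's theorem I = A − B/2 + 1 = 161 − 46/2 + 1 = 139.

139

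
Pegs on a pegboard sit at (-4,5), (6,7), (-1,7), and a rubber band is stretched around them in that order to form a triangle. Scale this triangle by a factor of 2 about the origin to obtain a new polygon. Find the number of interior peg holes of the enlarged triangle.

19

By the shoelace formula, twice the signed area is |((-4)·7 − 6·5) + (6·7 − (-1)·7) + ((-1)·5 − (-4)·7)| = 14, so the area is 7.
The number of boundary lattice points is Σ gcd(|Δx|,|Δy|) = gcd(10,2) + gcd(7,0) + gcd(3,2) = 2+7+1 = 10.
Scaling by 2 multiplies the area by 2² = 4 (so the new area is 28) and multiplies the boundary lattice-point count by 2, giving 20.
By Pick's theorem, the interior count of the dilated polygon is 28 − 20/2 + 1 = 19.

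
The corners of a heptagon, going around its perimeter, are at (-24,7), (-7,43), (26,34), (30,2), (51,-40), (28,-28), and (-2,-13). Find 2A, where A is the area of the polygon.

Using the shoelace formula, 2A = |((-24)·43 − (-7)·7) + ((-7)·34 − 26·43) + (26·2 − 30·34) + (30·(-40) − 51·2) + (51·(-28) − 28·(-40)) + (28·(-13) − (-2)·(-28)) + ((-2)·7 − (-24)·(-13))| = 5663, so the area is 5663/2.

5663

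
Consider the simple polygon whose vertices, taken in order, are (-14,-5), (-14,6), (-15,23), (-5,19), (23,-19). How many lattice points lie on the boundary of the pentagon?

17

The number of boundary lattice points is Σ gcd(|Δx|,|Δy|) = gcd(0,11) + gcd(1,17) + gcd(10,4) + gcd(28,38) + gcd(37,14) = 11+1+2+2+1 = 17.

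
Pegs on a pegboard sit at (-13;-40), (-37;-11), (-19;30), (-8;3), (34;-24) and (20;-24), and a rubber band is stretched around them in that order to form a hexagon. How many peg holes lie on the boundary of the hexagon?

Along each edge there are gcd(|Δx|,|Δy|)+1 lattice points, so counting each shared vertex once the boundary has gcd(24,29) + gcd(18,41) + gcd(11,27) + gcd(42,27) + gcd(14,0) + gcd(33,16) = 1+1+1+3+14+1 = 21.

21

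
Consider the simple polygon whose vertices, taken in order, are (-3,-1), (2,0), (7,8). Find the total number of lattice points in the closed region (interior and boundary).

By the shoelace formula, twice the signed area is |[(-3)·0 − 2·(-1)] + [2·8 − 7·0] + [7·(-1) − (-3)·8]| = 35, so the area is 17.5.
The number of boundary lattice points is Σ gcd(|Δx|,|Δy|) = gcd(5,1) + gcd(5,8) + gcd(10,9) = 1+1+1 = 3.
Pick's theorem gives I = A − B/2 + 1 = 17.5 − 3/2 + 1 = 17, so the closed region contains I + B = 17 + 3 = 20 lattice points.

20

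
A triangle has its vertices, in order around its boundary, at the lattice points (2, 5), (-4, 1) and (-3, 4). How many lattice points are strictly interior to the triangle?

The shoelace formula gives twice the area as |(2·1 − (-4)·5) + ((-4)·4 − (-3)·1) + ((-3)·5 − 2·4)| = 14, so the area is 7.
Summing gcd(|Δx|,|Δy|) over the edges gives the boundary count: gcd(6,4) + gcd(1,3) + gcd(5,1) = 2+1+1 = 4.
Pick's theorem gives I = A − B/2 + 1 = 7 − 4/2 + 1 = 6.

6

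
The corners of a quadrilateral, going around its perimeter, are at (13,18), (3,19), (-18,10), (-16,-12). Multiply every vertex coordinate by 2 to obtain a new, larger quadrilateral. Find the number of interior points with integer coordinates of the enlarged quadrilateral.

By the shoelace formula, twice the signed area is |[13·19 − 3·18] + [3·10 − (-18)·19] + [(-18)·(-12) − (-16)·10] + [(-16)·18 − 13·(-12)]| = 809, so the area is 404.5.
Along each edge there are gcd(|Δx|,|Δy|)+1 lattice points, so counting each shared vertex once the boundary has gcd(10,1) + gcd(21,9) + gcd(2,22) + gcd(29,30) = 1+3+2+1 = 7.
Scaling by 2 multiplies the area by 2² = 4 (so the new area is 1618) and multiplies the boundary lattice-point count by 2, giving 14.
By Pick's theorem, the interior count of the dilated polygon is 1618 − 14/2 + 1 = 1612.

1612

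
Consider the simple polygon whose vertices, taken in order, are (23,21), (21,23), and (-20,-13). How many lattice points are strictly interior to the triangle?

76

The shoelace formula gives twice the area as |(23·23 − 21·21) + (21·(-13) − (-20)·23) + ((-20)·21 − 23·(-13))| = 154, so the area is 77.
Along each edge there are gcd(|Δx|,|Δy|)+1 lattice points, so counting each shared vertex once the boundary has gcd(2,2) + gcd(41,36) + gcd(43,34) = 2+1+1 = 4.
Pick's theorem gives I = A − B/2 + 1 = 77 − 4/2 + 1 = 76.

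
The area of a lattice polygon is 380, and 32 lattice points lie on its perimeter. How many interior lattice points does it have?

Pick's theorem A = I + B/2 − 1 rearranges to I = A − B/2 + 1 = 380 − 32/2 + 1 = 365.

365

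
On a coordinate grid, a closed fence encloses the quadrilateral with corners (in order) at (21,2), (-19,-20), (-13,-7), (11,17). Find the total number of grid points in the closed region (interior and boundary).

511

Using the shoelace formula, 2A = |(21·(-20) − (-19)·2) + ((-19)·(-7) − (-13)·(-20)) + ((-13)·17 − 11·(-7)) + (11·2 − 21·17)| = 988, so the area is 494.
The number of boundary lattice points is Σ gcd(|Δx|,|Δy|) = gcd(40,22) + gcd(6,13) + gcd(24,24) + gcd(10,15) = 2+1+24+5 = 32.
Pick's theorem gives I = A − B/2 + 1 = 494 − 32/2 + 1 = 479, so the closed region contains I + B = 479 + 32 = 511 lattice points.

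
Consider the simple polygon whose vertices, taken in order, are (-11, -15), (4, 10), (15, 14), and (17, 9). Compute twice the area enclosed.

The shoelace formula gives twice the area as |[(-11)·10 − 4·(-15)] + [4·14 − 15·10] + [15·9 − 17·14] + [17·(-15) − (-11)·9]| = 403, so the area is 403/2.

403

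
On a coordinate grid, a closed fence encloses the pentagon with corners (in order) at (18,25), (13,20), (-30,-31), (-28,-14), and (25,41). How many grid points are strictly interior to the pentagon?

560

The shoelace formula gives twice the area as |[18·20 − 13·25] + [13·(-31) − (-30)·20] + [(-30)·(-14) − (-28)·(-31)] + [(-28)·41 − 25·(-14)] + [25·25 − 18·41]| = 1127, so the area is 563.5.
Summing gcd(|Δx|,|Δy|) over the edges gives the boundary count: gcd(5,5) + gcd(43,51) + gcd(2,17) + gcd(53,55) + gcd(7,16) = 5+1+1+1+1 = 9.
Pick's theorem gives I = A − B/2 + 1 = 563.5 − 9/2 + 1 = 560.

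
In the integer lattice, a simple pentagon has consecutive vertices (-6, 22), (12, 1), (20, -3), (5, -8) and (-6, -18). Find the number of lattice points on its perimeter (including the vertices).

53

Summing gcd(|Δx|,|Δy|) over the edges gives the boundary count: gcd(18,21) + gcd(8,4) + gcd(15,5) + gcd(11,10) + gcd(0,40) = 3+4+5+1+40 = 53.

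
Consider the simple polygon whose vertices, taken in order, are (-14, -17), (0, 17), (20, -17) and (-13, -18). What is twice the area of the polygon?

By the shoelace formula, twice the signed area is |((-14)·17 − 0·(-17)) + (0·(-17) − 20·17) + (20·(-18) − (-13)·(-17)) + ((-13)·(-17) − (-14)·(-18))| = 1190, so the area is 595.

1190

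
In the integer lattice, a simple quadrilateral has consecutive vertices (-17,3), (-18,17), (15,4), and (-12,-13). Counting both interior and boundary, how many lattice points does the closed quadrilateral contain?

Using the shoelace formula, 2A = |((-17)·17 − (-18)·3) + ((-18)·4 − 15·17) + (15·(-13) − (-12)·4) + ((-12)·3 − (-17)·(-13))| = 966, so the area is 483.
Summing gcd(|Δx|,|Δy|) over the edges gives the boundary count: gcd(1,14) + gcd(33,13) + gcd(27,17) + gcd(5,16) = 1+1+1+1 = 4.
Pick's theorem gives I = A − B/2 + 1 = 483 − 4/2 + 1 = 482, so the closed region contains I + B = 482 + 4 = 486 lattice points.

486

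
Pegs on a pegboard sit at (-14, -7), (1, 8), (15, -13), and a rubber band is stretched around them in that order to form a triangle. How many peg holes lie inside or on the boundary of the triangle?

275

Using the shoelace formula, 2A = |[(-14)·8 − 1·(-7)] + [1·(-13) − 15·8] + [15·(-7) − (-14)·(-13)]| = 525, so the area is 525/2.
Summing gcd(|Δx|,|Δy|) over the edges gives the boundary count: gcd(15,15) + gcd(14,21) + gcd(29,6) = 15+7+1 = 23.
Pick's theorem gives I = A − B/2 + 1 = 525/2 − 23/2 + 1 = 252, so the closed region contains I + B = 252 + 23 = 275 lattice points.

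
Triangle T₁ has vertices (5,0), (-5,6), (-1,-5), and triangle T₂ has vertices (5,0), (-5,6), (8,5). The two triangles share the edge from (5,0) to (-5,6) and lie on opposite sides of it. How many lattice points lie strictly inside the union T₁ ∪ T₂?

76

The union is the simple quadrilateral with vertices (5,0), (-1,-5), (-5,6), (8,5) in order.
The shoelace formula gives twice the area as |[5·(-5) − (-1)·0] + [(-1)·6 − (-5)·(-5)] + [(-5)·5 − 8·6] + [8·0 − 5·5]| = 154, so the area is 77.
The number of boundary lattice points is Σ gcd(|Δx|,|Δy|) = gcd(6,5) + gcd(4,11) + gcd(13,1) + gcd(3,5) = 1+1+1+1 = 4.
By Pick's theorem I = A − B/2 + 1 = 77 − 4/2 + 1 = 76.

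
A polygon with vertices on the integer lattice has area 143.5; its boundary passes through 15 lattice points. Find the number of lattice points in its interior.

Pick's theorem A = I + B/2 − 1 rearranges to I = A − B/2 + 1 = 143.5 − 15/2 + 1 = 137.

137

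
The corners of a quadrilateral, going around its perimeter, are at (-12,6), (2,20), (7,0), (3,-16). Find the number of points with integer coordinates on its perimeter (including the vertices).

Along each edge there are gcd(|Δx|,|Δy|)+1 lattice points, so counting each shared vertex once the boundary has gcd(14,14) + gcd(5,20) + gcd(4,16) + gcd(15,22) = 14+5+4+1 = 24.

24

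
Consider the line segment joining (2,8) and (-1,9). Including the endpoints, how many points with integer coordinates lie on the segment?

The number of lattice points on a segment between lattice points is gcd(|Δx|,|Δy|) + 1 = gcd(3,1) + 1 = 1 + 1 = 2.

2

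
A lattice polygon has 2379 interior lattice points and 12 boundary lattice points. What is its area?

By Pick's theorem, A = I + B/2 − 1 = 2379 + 12/2 − 1 = 2384.

2384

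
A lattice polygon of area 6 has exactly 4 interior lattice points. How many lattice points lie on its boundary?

6

Pick's theorem gives A = I + B/2 − 1, so B = 2(A − I + 1) = 2(6 − 4 + 1) = 6.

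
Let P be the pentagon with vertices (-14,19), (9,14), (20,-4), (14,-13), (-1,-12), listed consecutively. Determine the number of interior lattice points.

By the shoelace formula, twice the signed area is |[(-14)·14 − 9·19] + [9·(-4) − 20·14] + [20·(-13) − 14·(-4)] + [14·(-12) − (-1)·(-13)] + [(-1)·19 − (-14)·(-12)]| = 1255, so the area is 627.5.
Summing gcd(|Δx|,|Δy|) over the edges gives the boundary count: gcd(23,5) + gcd(11,18) + gcd(6,9) + gcd(15,1) + gcd(13,31) = 1+1+3+1+1 = 7.
Pick's theorem gives I = A − B/2 + 1 = 627.5 − 7/2 + 1 = 625.

625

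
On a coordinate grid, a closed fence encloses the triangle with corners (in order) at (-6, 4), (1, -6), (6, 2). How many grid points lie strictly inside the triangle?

By the shoelace formula, twice the signed area is |((-6)·(-6) − 1·4) + (1·2 − 6·(-6)) + (6·4 − (-6)·2)| = 106, so the area is 53.
The number of boundary lattice points is Σ gcd(|Δx|,|Δy|) = gcd(7,10) + gcd(5,8) + gcd(12,2) = 1+1+2 = 4.
By Pick's theorem A = I + B/2 − 1, so I = 53 − 4/2 + 1 = 52.

52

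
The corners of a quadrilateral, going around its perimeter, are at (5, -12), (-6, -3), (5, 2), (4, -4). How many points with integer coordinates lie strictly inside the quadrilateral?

By the shoelace formula, twice the signed area is |(5·(-3) − (-6)·(-12)) + ((-6)·2 − 5·(-3)) + (5·(-4) − 4·2) + (4·(-12) − 5·(-4))| = 140, so the area is 70.
The number of boundary lattice points is Σ gcd(|Δx|,|Δy|) = gcd(11,9) + gcd(11,5) + gcd(1,6) + gcd(1,8) = 1+1+1+1 = 4.
By Pick's theorem A = I + B/2 − 1, so I = 70 − 4/2 + 1 = 69.

69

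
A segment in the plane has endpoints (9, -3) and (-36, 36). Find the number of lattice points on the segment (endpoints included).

4

The number of lattice points on a segment between lattice points is gcd(|Δx|,|Δy|) + 1 = gcd(45,39) + 1 = 3 + 1 = 4.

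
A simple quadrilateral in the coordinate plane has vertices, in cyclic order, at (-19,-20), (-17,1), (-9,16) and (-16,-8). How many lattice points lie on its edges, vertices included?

The number of boundary lattice points is Σ gcd(|Δx|,|Δy|) = gcd(2,21) + gcd(8,15) + gcd(7,24) + gcd(3,12) = 1+1+1+3 = 6.

6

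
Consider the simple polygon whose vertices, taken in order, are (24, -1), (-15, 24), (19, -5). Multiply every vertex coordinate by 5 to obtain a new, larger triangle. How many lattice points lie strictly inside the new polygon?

Using the shoelace formula, 2A = |[24·24 − (-15)·(-1)] + [(-15)·(-5) − 19·24] + [19·(-1) − 24·(-5)]| = 281, so the area is 140.5.
Along each edge there are gcd(|Δx|,|Δy|)+1 lattice points, so counting each shared vertex once the boundary has gcd(39,25) + gcd(34,29) + gcd(5,4) = 1+1+1 = 3.
Scaling by 5 multiplies the area by 5² = 25 (so the new area is 7025/2) and multiplies the boundary lattice-point count by 5, giving 15.
By Pick's theorem, the interior count of the dilated polygon is 7025/2 − 15/2 + 1 = 3506.

3506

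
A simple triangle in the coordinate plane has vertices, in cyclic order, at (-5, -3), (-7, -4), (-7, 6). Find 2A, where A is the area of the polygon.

By the shoelace formula, twice the signed area is |((-5)·(-4) − (-7)·(-3)) + ((-7)·6 − (-7)·(-4)) + ((-7)·(-3) − (-5)·6)| = 20, so the area is 10.

20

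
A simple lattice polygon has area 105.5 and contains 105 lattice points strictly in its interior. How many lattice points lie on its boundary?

Pick's theorem gives A = I + B/2 − 1, so B = 2(A − I + 1) = 2(105.5 − 105 + 1) = 3.

3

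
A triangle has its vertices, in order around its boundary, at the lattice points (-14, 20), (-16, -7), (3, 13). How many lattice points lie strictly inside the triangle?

Using the shoelace formula, 2A = |((-14)·(-7) − (-16)·20) + ((-16)·13 − 3·(-7)) + (3·20 − (-14)·13)| = 473, so the area is 473/2.
Along each edge there are gcd(|Δx|,|Δy|)+1 lattice points, so counting each shared vertex once the boundary has gcd(2,27) + gcd(19,20) + gcd(17,7) = 1+1+1 = 3.
Pick's theorem gives I = A − B/2 + 1 = 473/2 − 3/2 + 1 = 236.

236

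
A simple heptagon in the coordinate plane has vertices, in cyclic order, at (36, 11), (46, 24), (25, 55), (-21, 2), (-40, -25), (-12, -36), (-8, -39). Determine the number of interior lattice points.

3364

By the shoelace formula, twice the signed area is |[36·24 − 46·11] + [46·55 − 25·24] + [25·2 − (-21)·55] + [(-21)·(-25) − (-40)·2] + [(-40)·(-36) − (-12)·(-25)] + [(-12)·(-39) − (-8)·(-36)] + [(-8)·11 − 36·(-39)]| = 6734, so the area is 3367.
The number of boundary lattice points is Σ gcd(|Δx|,|Δy|) = gcd(10,13) + gcd(21,31) + gcd(46,53) + gcd(19,27) + gcd(28,11) + gcd(4,3) + gcd(44,50) = 1+1+1+1+1+1+2 = 8.
By Pick's theorem A = I + B/2 − 1, so I = 3367 − 8/2 + 1 = 3364.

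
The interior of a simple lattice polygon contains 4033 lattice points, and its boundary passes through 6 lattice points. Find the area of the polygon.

By Pick's theorem, A = I + B/2 − 1 = 4033 + 6/2 − 1 = 4035.

4035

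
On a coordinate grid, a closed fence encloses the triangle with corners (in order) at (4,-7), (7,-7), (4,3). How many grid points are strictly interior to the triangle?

9

Using the shoelace formula, 2A = |[4·(-7) − 7·(-7)] + [7·3 − 4·(-7)] + [4·(-7) − 4·3]| = 30, so the area is 15.
Along each edge there are gcd(|Δx|,|Δy|)+1 lattice points, so counting each shared vertex once the boundary has gcd(3,0) + gcd(3,10) + gcd(0,10) = 3+1+10 = 14.
By Pick's theorem A = I + B/2 − 1, so I = 15 − 14/2 + 1 = 9.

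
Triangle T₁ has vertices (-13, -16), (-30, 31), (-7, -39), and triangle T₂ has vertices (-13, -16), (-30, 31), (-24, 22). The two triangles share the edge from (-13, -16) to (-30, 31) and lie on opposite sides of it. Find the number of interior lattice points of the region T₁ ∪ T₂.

117

The union is the simple quadrilateral with vertices (-13, -16), (-7, -39), (-30, 31), (-24, 22) in order.
By the shoelace formula, twice the signed area is |((-13)·(-39) − (-7)·(-16)) + ((-7)·31 − (-30)·(-39)) + ((-30)·22 − (-24)·31) + ((-24)·(-16) − (-13)·22)| = 238, so the area is 119.
Summing gcd(|Δx|,|Δy|) over the edges gives the boundary count: gcd(6,23) + gcd(23,70) + gcd(6,9) + gcd(11,38) = 1+1+3+1 = 6.
By Pick's theorem I = A − B/2 + 1 = 119 − 6/2 + 1 = 117.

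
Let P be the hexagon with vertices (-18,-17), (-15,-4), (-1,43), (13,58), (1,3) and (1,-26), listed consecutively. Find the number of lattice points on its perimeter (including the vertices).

The number of boundary lattice points is Σ gcd(|Δx|,|Δy|) = gcd(3,13) + gcd(14,47) + gcd(14,15) + gcd(12,55) + gcd(0,29) + gcd(19,9) = 1+1+1+1+29+1 = 34.

34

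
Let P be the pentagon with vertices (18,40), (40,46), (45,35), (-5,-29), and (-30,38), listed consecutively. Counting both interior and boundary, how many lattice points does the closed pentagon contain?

2763

By the shoelace formula, twice the signed area is |(18·46 − 40·40) + (40·35 − 45·46) + (45·(-29) − (-5)·35) + ((-5)·38 − (-30)·(-29)) + ((-30)·40 − 18·38)| = 5516, so the area is 2758.
Summing gcd(|Δx|,|Δy|) over the edges gives the boundary count: gcd(22,6) + gcd(5,11) + gcd(50,64) + gcd(25,67) + gcd(48,2) = 2+1+2+1+2 = 8.
Pick's theorem gives I = A − B/2 + 1 = 2758 − 8/2 + 1 = 2755, so the closed region contains I + B = 2755 + 8 = 2763 lattice points.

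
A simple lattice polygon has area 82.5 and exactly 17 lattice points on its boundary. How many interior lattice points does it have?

75

Pick's theorem A = I + B/2 − 1 rearranges to I = A − B/2 + 1 = 82.5 − 17/2 + 1 = 75.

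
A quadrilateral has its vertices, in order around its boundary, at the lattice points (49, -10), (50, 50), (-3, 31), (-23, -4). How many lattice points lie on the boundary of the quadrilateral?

Along each edge there are gcd(|Δx|,|Δy|)+1 lattice points, so counting each shared vertex once the boundary has gcd(1,60) + gcd(53,19) + gcd(20,35) + gcd(72,6) = 1+1+5+6 = 13.

13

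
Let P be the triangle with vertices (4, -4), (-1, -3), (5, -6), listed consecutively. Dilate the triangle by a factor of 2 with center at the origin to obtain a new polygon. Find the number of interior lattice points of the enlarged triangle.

14

Using the shoelace formula, 2A = |[4·(-3) − (-1)·(-4)] + [(-1)·(-6) − 5·(-3)] + [5·(-4) − 4·(-6)]| = 9, so the area is 4.5.
Along each edge there are gcd(|Δx|,|Δy|)+1 lattice points, so counting each shared vertex once the boundary has gcd(5,1) + gcd(6,3) + gcd(1,2) = 1+3+1 = 5.
Scaling by 2 multiplies the area by 2² = 4 (so the new area is 18) and multiplies the boundary lattice-point count by 2, giving 10.
By Pick's theorem, the interior count of the dilated polygon is 18 − 10/2 + 1 = 14.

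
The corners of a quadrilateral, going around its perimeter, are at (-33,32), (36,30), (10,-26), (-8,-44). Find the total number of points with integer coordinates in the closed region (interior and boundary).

2879

By the shoelace formula, twice the signed area is |[(-33)·30 − 36·32] + [36·(-26) − 10·30] + [10·(-44) − (-8)·(-26)] + [(-8)·32 − (-33)·(-44)]| = 5734, so the area is 2867.
Along each edge there are gcd(|Δx|,|Δy|)+1 lattice points, so counting each shared vertex once the boundary has gcd(69,2) + gcd(26,56) + gcd(18,18) + gcd(25,76) = 1+2+18+1 = 22.
Pick's theorem gives I = A − B/2 + 1 = 2867 − 22/2 + 1 = 2857, so the closed region contains I + B = 2857 + 22 = 2879 lattice points.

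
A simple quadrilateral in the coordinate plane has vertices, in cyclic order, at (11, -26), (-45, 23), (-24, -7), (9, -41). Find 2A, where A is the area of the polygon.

1214

The shoelace formula gives twice the area as |[11·23 − (-45)·(-26)] + [(-45)·(-7) − (-24)·23] + [(-24)·(-41) − 9·(-7)] + [9·(-26) − 11·(-41)]| = 1214, so the area is 607.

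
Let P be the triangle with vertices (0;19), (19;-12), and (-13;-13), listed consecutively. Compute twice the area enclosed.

1011

By the shoelace formula, twice the signed area is |[0·(-12) − 19·19] + [19·(-13) − (-13)·(-12)] + [(-13)·19 − 0·(-13)]| = 1011, so the area is 1011/2.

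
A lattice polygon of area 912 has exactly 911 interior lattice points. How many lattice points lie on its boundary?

4

Pick's theorem gives A = I + B/2 − 1, so B = 2(A − I + 1) = 2(912 − 911 + 1) = 4.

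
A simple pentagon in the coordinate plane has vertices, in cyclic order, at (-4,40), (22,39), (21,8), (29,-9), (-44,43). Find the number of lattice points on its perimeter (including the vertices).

5

Along each edge there are gcd(|Δx|,|Δy|)+1 lattice points, so counting each shared vertex once the boundary has gcd(26,1) + gcd(1,31) + gcd(8,17) + gcd(73,52) + gcd(40,3) = 1+1+1+1+1 = 5.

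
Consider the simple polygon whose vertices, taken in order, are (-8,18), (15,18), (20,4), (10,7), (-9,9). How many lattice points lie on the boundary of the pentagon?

27

Summing gcd(|Δx|,|Δy|) over the edges gives the boundary count: gcd(23,0) + gcd(5,14) + gcd(10,3) + gcd(19,2) + gcd(1,9) = 23+1+1+1+1 = 27.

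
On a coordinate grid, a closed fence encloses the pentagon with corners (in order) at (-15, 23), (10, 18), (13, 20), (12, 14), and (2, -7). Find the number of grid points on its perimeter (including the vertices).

Along each edge there are gcd(|Δx|,|Δy|)+1 lattice points, so counting each shared vertex once the boundary has gcd(25,5) + gcd(3,2) + gcd(1,6) + gcd(10,21) + gcd(17,30) = 5+1+1+1+1 = 9.

9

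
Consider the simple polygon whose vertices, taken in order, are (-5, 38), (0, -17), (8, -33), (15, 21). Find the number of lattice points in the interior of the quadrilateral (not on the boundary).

773

The shoelace formula gives twice the area as |((-5)·(-17) − 0·38) + (0·(-33) − 8·(-17)) + (8·21 − 15·(-33)) + (15·38 − (-5)·21)| = 1559, so the area is 1559/2.
Along each edge there are gcd(|Δx|,|Δy|)+1 lattice points, so counting each shared vertex once the boundary has gcd(5,55) + gcd(8,16) + gcd(7,54) + gcd(20,17) = 5+8+1+1 = 15.
By Pick's theorem A = I + B/2 − 1, so I = 1559/2 − 15/2 + 1 = 773.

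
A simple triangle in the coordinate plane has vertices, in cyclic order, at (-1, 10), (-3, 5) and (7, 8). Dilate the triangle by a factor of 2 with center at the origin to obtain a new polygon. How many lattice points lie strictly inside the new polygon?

85

The shoelace formula gives twice the area as |((-1)·5 − (-3)·10) + ((-3)·8 − 7·5) + (7·10 − (-1)·8)| = 44, so the area is 22.
The number of boundary lattice points is Σ gcd(|Δx|,|Δy|) = gcd(2,5) + gcd(10,3) + gcd(8,2) = 1+1+2 = 4.
Scaling by 2 multiplies the area by 2² = 4 (so the new area is 88) and multiplies the boundary lattice-point count by 2, giving 8.
By Pick's theorem, the interior count of the dilated polygon is 88 − 8/2 + 1 = 85.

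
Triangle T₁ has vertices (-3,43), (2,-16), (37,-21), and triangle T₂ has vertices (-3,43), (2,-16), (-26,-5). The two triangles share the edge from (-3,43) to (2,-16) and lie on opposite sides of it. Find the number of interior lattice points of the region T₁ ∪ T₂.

1812

The union is the simple quadrilateral with vertices (-3,43), (37,-21), (2,-16), (-26,-5) in order.
Using the shoelace formula, 2A = |[(-3)·(-21) − 37·43] + [37·(-16) − 2·(-21)] + [2·(-5) − (-26)·(-16)] + [(-26)·43 − (-3)·(-5)]| = 3637, so the area is 1818.5.
Along each edge there are gcd(|Δx|,|Δy|)+1 lattice points, so counting each shared vertex once the boundary has gcd(40,64) + gcd(35,5) + gcd(28,11) + gcd(23,48) = 8+5+1+1 = 15.
By Pick's theorem I = A − B/2 + 1 = 1818.5 − 15/2 + 1 = 1812.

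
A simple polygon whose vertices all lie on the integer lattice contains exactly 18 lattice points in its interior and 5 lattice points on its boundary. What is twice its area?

By Pick's theorem, A = I + B/2 − 1 = 18 + 5/2 − 1 = 39/2.
Hence 2A = 39.

39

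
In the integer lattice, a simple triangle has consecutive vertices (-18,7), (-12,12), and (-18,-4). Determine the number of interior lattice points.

Using the shoelace formula, 2A = |[(-18)·12 − (-12)·7] + [(-12)·(-4) − (-18)·12] + [(-18)·7 − (-18)·(-4)]| = 66, so the area is 33.
The number of boundary lattice points is Σ gcd(|Δx|,|Δy|) = gcd(6,5) + gcd(6,16) + gcd(0,11) = 1+2+11 = 14.
Pick's theorem gives I = A − B/2 + 1 = 33 − 14/2 + 1 = 27.

27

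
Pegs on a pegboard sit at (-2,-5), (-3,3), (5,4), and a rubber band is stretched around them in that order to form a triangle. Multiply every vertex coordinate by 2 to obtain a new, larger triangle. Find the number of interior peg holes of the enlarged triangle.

128

Using the shoelace formula, 2A = |[(-2)·3 − (-3)·(-5)] + [(-3)·4 − 5·3] + [5·(-5) − (-2)·4]| = 65, so the area is 32.5.
Along each edge there are gcd(|Δx|,|Δy|)+1 lattice points, so counting each shared vertex once the boundary has gcd(1,8) + gcd(8,1) + gcd(7,9) = 1+1+1 = 3.
Scaling by 2 multiplies the area by 2² = 4 (so the new area is 130) and multiplies the boundary lattice-point count by 2, giving 6.
By Pick's theorem, the interior count of the dilated polygon is 130 − 6/2 + 1 = 128.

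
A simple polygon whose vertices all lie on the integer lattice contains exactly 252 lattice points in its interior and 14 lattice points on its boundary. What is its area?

By Pick's theorem, A = I + B/2 − 1 = 252 + 14/2 − 1 = 258.

258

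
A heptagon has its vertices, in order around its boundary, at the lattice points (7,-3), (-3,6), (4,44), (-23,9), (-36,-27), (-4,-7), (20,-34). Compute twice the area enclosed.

The shoelace formula gives twice the area as |[7·6 − (-3)·(-3)] + [(-3)·44 − 4·6] + [4·9 − (-23)·44] + [(-23)·(-27) − (-36)·9] + [(-36)·(-7) − (-4)·(-27)] + [(-4)·(-34) − 20·(-7)] + [20·(-3) − 7·(-34)]| = 2468, so the area is 1234.

2468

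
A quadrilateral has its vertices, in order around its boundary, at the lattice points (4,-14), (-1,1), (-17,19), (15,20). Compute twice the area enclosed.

927

The shoelace formula gives twice the area as |(4·1 − (-1)·(-14)) + ((-1)·19 − (-17)·1) + ((-17)·20 − 15·19) + (15·(-14) − 4·20)| = 927, so the area is 463.5.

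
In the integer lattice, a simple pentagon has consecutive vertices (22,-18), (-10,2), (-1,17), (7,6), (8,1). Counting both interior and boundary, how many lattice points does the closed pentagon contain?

The shoelace formula gives twice the area as |[22·2 − (-10)·(-18)] + [(-10)·17 − (-1)·2] + [(-1)·6 − 7·17] + [7·1 − 8·6] + [8·(-18) − 22·1]| = 636, so the area is 318.
The number of boundary lattice points is Σ gcd(|Δx|,|Δy|) = gcd(32,20) + gcd(9,15) + gcd(8,11) + gcd(1,5) + gcd(14,19) = 4+3+1+1+1 = 10.
Pick's theorem gives I = A − B/2 + 1 = 318 − 10/2 + 1 = 314, so the closed region contains I + B = 314 + 10 = 324 lattice points.

324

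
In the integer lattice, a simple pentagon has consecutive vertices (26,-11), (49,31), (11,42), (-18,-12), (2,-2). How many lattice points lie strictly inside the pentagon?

The shoelace formula gives twice the area as |[26·31 − 49·(-11)] + [49·42 − 11·31] + [11·(-12) − (-18)·42] + [(-18)·(-2) − 2·(-12)] + [2·(-11) − 26·(-2)]| = 3776, so the area is 1888.
Along each edge there are gcd(|Δx|,|Δy|)+1 lattice points, so counting each shared vertex once the boundary has gcd(23,42) + gcd(38,11) + gcd(29,54) + gcd(20,10) + gcd(24,9) = 1+1+1+10+3 = 16.
Pick's theorem gives I = A − B/2 + 1 = 1888 − 16/2 + 1 = 1881.

1881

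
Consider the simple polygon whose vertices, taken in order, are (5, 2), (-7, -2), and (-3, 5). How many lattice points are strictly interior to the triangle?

32

By the shoelace formula, twice the signed area is |(5·(-2) − (-7)·2) + ((-7)·5 − (-3)·(-2)) + ((-3)·2 − 5·5)| = 68, so the area is 34.
Summing gcd(|Δx|,|Δy|) over the edges gives the boundary count: gcd(12,4) + gcd(4,7) + gcd(8,3) = 4+1+1 = 6.
Pick's theorem gives I = A − B/2 + 1 = 34 − 6/2 + 1 = 32.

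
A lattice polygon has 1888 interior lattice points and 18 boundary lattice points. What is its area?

By Pick's theorem, A = I + B/2 − 1 = 1888 + 18/2 − 1 = 1896.

1896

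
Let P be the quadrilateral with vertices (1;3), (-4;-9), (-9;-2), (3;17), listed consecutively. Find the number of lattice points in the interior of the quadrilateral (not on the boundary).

111

Using the shoelace formula, 2A = |(1·(-9) − (-4)·3) + ((-4)·(-2) − (-9)·(-9)) + ((-9)·17 − 3·(-2)) + (3·3 − 1·17)| = 225, so the area is 112.5.
Along each edge there are gcd(|Δx|,|Δy|)+1 lattice points, so counting each shared vertex once the boundary has gcd(5,12) + gcd(5,7) + gcd(12,19) + gcd(2,14) = 1+1+1+2 = 5.
By Pick's theorem A = I + B/2 − 1, so I = 112.5 − 5/2 + 1 = 111.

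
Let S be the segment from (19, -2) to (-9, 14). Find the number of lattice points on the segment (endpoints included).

The number of lattice points on a segment between lattice points is gcd(|Δx|,|Δy|) + 1 = gcd(28,16) + 1 = 4 + 1 = 5.

5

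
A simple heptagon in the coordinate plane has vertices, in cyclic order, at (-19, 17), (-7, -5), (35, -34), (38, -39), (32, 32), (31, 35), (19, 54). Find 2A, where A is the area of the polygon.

Using the shoelace formula, 2A = |[(-19)·(-5) − (-7)·17] + [(-7)·(-34) − 35·(-5)] + [35·(-39) − 38·(-34)] + [38·32 − 32·(-39)] + [32·35 − 31·32] + [31·54 − 19·35] + [19·17 − (-19)·54]| = 5504, so the area is 2752.

5504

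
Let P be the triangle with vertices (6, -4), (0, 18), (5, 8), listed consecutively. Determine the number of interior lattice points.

The shoelace formula gives twice the area as |(6·18 − 0·(-4)) + (0·8 − 5·18) + (5·(-4) − 6·8)| = 50, so the area is 25.
Summing gcd(|Δx|,|Δy|) over the edges gives the boundary count: gcd(6,22) + gcd(5,10) + gcd(1,12) = 2+5+1 = 8.
By Pick's theorem A = I + B/2 − 1, so I = 25 − 8/2 + 1 = 22.

22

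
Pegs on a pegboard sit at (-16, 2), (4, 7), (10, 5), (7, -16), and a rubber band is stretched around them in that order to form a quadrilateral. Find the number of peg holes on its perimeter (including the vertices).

The number of boundary lattice points is Σ gcd(|Δx|,|Δy|) = gcd(20,5) + gcd(6,2) + gcd(3,21) + gcd(23,18) = 5+2+3+1 = 11.

11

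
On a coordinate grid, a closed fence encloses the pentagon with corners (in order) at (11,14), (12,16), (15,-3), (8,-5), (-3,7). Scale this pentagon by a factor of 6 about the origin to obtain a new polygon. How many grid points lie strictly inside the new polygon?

7114

The shoelace formula gives twice the area as |(11·16 − 12·14) + (12·(-3) − 15·16) + (15·(-5) − 8·(-3)) + (8·7 − (-3)·(-5)) + ((-3)·14 − 11·7)| = 397, so the area is 198.5.
Along each edge there are gcd(|Δx|,|Δy|)+1 lattice points, so counting each shared vertex once the boundary has gcd(1,2) + gcd(3,19) + gcd(7,2) + gcd(11,12) + gcd(14,7) = 1+1+1+1+7 = 11.
Scaling by 6 multiplies the area by 6² = 36 (so the new area is 7146) and multiplies the boundary lattice-point count by 6, giving 66.
By Pick's theorem, the interior count of the dilated polygon is 7146 − 66/2 + 1 = 7114.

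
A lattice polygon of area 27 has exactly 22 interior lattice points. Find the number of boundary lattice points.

12

Pick's theorem gives A = I + B/2 − 1, so B = 2(A − I + 1) = 2(27 − 22 + 1) = 12.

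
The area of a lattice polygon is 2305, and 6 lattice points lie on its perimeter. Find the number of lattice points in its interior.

2303

Pick's theorem A = I + B/2 − 1 rearranges to I = A − B/2 + 1 = 2305 − 6/2 + 1 = 2303.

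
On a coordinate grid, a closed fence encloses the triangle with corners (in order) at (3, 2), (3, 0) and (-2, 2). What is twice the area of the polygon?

10

By the shoelace formula, twice the signed area is |(3·0 − 3·2) + (3·2 − (-2)·0) + ((-2)·2 − 3·2)| = 10, so the area is 5.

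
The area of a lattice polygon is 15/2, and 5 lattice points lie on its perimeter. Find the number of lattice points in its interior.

6

Pick's theorem A = I + B/2 − 1 rearranges to I = A − B/2 + 1 = 15/2 − 5/2 + 1 = 6.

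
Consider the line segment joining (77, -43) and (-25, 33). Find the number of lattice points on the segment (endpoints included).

3

The number of lattice points on a segment between lattice points is gcd(|Δx|,|Δy|) + 1 = gcd(102,76) + 1 = 2 + 1 = 3.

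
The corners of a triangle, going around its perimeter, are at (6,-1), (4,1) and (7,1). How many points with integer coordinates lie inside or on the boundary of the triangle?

7

Using the shoelace formula, 2A = |(6·1 − 4·(-1)) + (4·1 − 7·1) + (7·(-1) − 6·1)| = 6, so the area is 3.
The number of boundary lattice points is Σ gcd(|Δx|,|Δy|) = gcd(2,2) + gcd(3,0) + gcd(1,2) = 2+3+1 = 6.
Pick's theorem gives I = A − B/2 + 1 = 3 − 6/2 + 1 = 1, so the closed region contains I + B = 1 + 6 = 7 lattice points.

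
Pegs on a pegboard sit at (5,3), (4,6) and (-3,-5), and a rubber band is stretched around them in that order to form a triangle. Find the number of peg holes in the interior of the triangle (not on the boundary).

By the shoelace formula, twice the signed area is |[5·6 − 4·3] + [4·(-5) − (-3)·6] + [(-3)·3 − 5·(-5)]| = 32, so the area is 16.
Along each edge there are gcd(|Δx|,|Δy|)+1 lattice points, so counting each shared vertex once the boundary has gcd(1,3) + gcd(7,11) + gcd(8,8) = 1+1+8 = 10.
By Pick's theorem A = I + B/2 − 1, so I = 16 − 10/2 + 1 = 12.

12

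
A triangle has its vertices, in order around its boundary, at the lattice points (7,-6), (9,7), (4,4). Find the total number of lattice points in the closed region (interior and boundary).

The shoelace formula gives twice the area as |[7·7 − 9·(-6)] + [9·4 − 4·7] + [4·(-6) − 7·4]| = 59, so the area is 29.5.
The number of boundary lattice points is Σ gcd(|Δx|,|Δy|) = gcd(2,13) + gcd(5,3) + gcd(3,10) = 1+1+1 = 3.
Pick's theorem gives I = A − B/2 + 1 = 29.5 − 3/2 + 1 = 29, so the closed region contains I + B = 29 + 3 = 32 lattice points.

32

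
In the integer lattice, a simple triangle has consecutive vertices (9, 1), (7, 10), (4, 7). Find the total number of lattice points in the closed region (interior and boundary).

20

Using the shoelace formula, 2A = |(9·10 − 7·1) + (7·7 − 4·10) + (4·1 − 9·7)| = 33, so the area is 16.5.
The number of boundary lattice points is Σ gcd(|Δx|,|Δy|) = gcd(2,9) + gcd(3,3) + gcd(5,6) = 1+3+1 = 5.
Pick's theorem gives I = A − B/2 + 1 = 16.5 − 5/2 + 1 = 15, so the closed region contains I + B = 15 + 5 = 20 lattice points.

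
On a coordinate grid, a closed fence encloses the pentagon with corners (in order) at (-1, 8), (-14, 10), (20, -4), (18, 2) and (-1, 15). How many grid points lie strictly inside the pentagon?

169

The shoelace formula gives twice the area as |[(-1)·10 − (-14)·8] + [(-14)·(-4) − 20·10] + [20·2 − 18·(-4)] + [18·15 − (-1)·2] + [(-1)·8 − (-1)·15]| = 349, so the area is 349/2.
The number of boundary lattice points is Σ gcd(|Δx|,|Δy|) = gcd(13,2) + gcd(34,14) + gcd(2,6) + gcd(19,13) + gcd(0,7) = 1+2+2+1+7 = 13.
By Pick's theorem A = I + B/2 − 1, so I = 349/2 − 13/2 + 1 = 169.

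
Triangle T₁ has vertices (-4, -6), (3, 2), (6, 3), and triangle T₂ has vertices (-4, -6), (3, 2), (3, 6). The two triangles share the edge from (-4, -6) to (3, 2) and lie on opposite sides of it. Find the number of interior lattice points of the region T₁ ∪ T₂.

The union is the simple quadrilateral with vertices (-4, -6), (6, 3), (3, 2), (3, 6) in order.
By the shoelace formula, twice the signed area is |[(-4)·3 − 6·(-6)] + [6·2 − 3·3] + [3·6 − 3·2] + [3·(-6) − (-4)·6]| = 45, so the area is 22.5.
Along each edge there are gcd(|Δx|,|Δy|)+1 lattice points, so counting each shared vertex once the boundary has gcd(10,9) + gcd(3,1) + gcd(0,4) + gcd(7,12) = 1+1+4+1 = 7.
By Pick's theorem I = A − B/2 + 1 = 22.5 − 7/2 + 1 = 20.

20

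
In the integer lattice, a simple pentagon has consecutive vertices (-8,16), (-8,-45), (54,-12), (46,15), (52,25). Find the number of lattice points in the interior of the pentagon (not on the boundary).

Using the shoelace formula, 2A = |[(-8)·(-45) − (-8)·16] + [(-8)·(-12) − 54·(-45)] + [54·15 − 46·(-12)] + [46·25 − 52·15] + [52·16 − (-8)·25]| = 5778, so the area is 2889.
The number of boundary lattice points is Σ gcd(|Δx|,|Δy|) = gcd(0,61) + gcd(62,33) + gcd(8,27) + gcd(6,10) + gcd(60,9) = 61+1+1+2+3 = 68.
By Pick's theorem A = I + B/2 − 1, so I = 2889 − 68/2 + 1 = 2856.

2856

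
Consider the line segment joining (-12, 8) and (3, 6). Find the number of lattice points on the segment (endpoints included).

The number of lattice points on a segment between lattice points is gcd(|Δx|,|Δy|) + 1 = gcd(15,2) + 1 = 1 + 1 = 2.

2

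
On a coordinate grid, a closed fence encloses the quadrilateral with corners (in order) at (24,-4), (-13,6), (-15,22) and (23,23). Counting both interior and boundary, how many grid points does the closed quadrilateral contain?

By the shoelace formula, twice the signed area is |[24·6 − (-13)·(-4)] + [(-13)·22 − (-15)·6] + [(-15)·23 − 23·22] + [23·(-4) − 24·23]| = 1599, so the area is 1599/2.
Along each edge there are gcd(|Δx|,|Δy|)+1 lattice points, so counting each shared vertex once the boundary has gcd(37,10) + gcd(2,16) + gcd(38,1) + gcd(1,27) = 1+2+1+1 = 5.
Pick's theorem gives I = A − B/2 + 1 = 1599/2 − 5/2 + 1 = 798, so the closed region contains I + B = 798 + 5 = 803 lattice points.

803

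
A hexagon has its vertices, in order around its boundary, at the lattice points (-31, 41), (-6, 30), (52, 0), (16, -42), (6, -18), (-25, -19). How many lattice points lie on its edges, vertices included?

18

The number of boundary lattice points is Σ gcd(|Δx|,|Δy|) = gcd(25,11) + gcd(58,30) + gcd(36,42) + gcd(10,24) + gcd(31,1) + gcd(6,60) = 1+2+6+2+1+6 = 18.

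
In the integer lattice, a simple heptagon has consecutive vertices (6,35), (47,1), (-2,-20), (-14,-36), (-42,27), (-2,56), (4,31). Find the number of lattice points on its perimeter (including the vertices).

The number of boundary lattice points is Σ gcd(|Δx|,|Δy|) = gcd(41,34) + gcd(49,21) + gcd(12,16) + gcd(28,63) + gcd(40,29) + gcd(6,25) + gcd(2,4) = 1+7+4+7+1+1+2 = 23.

23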